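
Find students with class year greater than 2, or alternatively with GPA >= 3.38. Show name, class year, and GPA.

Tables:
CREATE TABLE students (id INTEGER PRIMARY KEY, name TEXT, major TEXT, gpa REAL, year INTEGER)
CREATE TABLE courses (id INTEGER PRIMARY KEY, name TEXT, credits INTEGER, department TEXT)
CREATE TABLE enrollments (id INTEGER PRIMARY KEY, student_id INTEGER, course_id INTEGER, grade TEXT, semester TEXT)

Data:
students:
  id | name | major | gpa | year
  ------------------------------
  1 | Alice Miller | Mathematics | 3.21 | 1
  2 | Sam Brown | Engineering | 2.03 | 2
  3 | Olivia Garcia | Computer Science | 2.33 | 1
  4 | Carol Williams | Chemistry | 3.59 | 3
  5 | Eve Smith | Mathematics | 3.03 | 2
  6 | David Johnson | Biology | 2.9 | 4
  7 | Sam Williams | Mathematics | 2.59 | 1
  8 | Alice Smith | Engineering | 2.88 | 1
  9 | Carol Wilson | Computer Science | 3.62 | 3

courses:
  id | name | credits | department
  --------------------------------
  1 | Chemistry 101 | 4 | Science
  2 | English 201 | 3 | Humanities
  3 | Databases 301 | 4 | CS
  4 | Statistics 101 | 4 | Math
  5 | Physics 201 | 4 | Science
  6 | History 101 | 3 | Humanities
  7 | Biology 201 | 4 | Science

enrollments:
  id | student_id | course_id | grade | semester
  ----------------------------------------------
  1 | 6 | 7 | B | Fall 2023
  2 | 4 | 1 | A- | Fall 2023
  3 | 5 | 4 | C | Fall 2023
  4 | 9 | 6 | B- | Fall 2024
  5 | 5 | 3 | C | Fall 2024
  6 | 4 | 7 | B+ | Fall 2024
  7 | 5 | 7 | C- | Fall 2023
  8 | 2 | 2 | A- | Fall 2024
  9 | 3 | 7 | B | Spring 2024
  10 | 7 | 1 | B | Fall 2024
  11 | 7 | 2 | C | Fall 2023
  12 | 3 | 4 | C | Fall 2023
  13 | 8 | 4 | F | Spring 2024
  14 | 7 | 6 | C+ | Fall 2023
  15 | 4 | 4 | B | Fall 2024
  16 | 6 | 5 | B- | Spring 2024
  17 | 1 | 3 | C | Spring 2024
SELECT name, year, gpa FROM students WHERE year > 2 OR gpa >= 3.38

Execution result:
name | year | gpa
Carol Williams | 3 | 3.59
David Johnson | 4 | 2.90
Carol Wilson | 3 | 3.62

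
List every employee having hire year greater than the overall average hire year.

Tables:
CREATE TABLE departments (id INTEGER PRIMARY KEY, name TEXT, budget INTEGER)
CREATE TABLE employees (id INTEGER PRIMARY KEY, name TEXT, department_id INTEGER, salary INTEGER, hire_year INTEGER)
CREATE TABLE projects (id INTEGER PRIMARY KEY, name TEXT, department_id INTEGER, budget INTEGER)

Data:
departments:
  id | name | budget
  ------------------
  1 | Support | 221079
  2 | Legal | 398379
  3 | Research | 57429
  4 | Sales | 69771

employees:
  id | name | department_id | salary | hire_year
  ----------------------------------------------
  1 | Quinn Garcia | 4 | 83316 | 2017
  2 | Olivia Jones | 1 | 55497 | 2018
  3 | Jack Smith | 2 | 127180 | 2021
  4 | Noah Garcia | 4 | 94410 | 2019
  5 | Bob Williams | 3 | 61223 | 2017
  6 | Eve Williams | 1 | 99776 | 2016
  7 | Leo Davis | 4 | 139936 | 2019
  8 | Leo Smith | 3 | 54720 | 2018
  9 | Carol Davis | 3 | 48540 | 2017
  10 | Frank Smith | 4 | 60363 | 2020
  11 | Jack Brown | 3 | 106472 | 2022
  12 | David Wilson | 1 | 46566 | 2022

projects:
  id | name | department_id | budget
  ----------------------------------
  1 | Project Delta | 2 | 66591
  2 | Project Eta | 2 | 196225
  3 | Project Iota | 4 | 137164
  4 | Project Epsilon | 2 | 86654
SELECT name, hire_year FROM employees WHERE hire_year > (SELECT AVG(hire_year) FROM employees)

Execution result:
name | hire_year
Jack Smith | 2021
Noah Garcia | 2019
Leo Davis | 2019
Frank Smith | 2020
Jack Brown | 2022
David Wilson | 2022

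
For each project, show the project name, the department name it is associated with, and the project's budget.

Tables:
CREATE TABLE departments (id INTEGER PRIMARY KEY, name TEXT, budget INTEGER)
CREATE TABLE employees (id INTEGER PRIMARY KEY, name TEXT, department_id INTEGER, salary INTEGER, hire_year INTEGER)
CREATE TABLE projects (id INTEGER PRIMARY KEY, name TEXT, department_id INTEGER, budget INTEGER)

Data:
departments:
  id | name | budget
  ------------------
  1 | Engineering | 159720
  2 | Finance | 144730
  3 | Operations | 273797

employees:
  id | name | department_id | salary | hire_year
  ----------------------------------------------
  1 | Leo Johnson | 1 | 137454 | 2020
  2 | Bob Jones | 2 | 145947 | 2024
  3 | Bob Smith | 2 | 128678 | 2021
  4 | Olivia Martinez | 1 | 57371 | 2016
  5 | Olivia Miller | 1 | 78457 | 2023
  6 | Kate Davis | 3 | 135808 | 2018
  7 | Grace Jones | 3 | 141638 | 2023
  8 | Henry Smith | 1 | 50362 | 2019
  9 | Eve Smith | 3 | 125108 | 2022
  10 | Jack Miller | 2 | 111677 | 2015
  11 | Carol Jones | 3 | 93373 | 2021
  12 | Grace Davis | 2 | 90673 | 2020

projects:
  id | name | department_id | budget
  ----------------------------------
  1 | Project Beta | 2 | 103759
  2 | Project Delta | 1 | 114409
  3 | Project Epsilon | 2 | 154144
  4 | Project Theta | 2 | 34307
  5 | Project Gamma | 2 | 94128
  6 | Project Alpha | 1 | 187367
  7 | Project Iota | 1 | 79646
SELECT c.name, p.name AS department, c.budget FROM projects c JOIN departments p ON c.department_id = p.id

Execution result:
name | department | budget
Project Beta | Finance | 103759
Project Delta | Engineering | 114409
Project Epsilon | Finance | 154144
Project Theta | Finance | 34307
Project Gamma | Finance | 94128
Project Alpha | Engineering | 187367
Project Iota | Engineering | 79646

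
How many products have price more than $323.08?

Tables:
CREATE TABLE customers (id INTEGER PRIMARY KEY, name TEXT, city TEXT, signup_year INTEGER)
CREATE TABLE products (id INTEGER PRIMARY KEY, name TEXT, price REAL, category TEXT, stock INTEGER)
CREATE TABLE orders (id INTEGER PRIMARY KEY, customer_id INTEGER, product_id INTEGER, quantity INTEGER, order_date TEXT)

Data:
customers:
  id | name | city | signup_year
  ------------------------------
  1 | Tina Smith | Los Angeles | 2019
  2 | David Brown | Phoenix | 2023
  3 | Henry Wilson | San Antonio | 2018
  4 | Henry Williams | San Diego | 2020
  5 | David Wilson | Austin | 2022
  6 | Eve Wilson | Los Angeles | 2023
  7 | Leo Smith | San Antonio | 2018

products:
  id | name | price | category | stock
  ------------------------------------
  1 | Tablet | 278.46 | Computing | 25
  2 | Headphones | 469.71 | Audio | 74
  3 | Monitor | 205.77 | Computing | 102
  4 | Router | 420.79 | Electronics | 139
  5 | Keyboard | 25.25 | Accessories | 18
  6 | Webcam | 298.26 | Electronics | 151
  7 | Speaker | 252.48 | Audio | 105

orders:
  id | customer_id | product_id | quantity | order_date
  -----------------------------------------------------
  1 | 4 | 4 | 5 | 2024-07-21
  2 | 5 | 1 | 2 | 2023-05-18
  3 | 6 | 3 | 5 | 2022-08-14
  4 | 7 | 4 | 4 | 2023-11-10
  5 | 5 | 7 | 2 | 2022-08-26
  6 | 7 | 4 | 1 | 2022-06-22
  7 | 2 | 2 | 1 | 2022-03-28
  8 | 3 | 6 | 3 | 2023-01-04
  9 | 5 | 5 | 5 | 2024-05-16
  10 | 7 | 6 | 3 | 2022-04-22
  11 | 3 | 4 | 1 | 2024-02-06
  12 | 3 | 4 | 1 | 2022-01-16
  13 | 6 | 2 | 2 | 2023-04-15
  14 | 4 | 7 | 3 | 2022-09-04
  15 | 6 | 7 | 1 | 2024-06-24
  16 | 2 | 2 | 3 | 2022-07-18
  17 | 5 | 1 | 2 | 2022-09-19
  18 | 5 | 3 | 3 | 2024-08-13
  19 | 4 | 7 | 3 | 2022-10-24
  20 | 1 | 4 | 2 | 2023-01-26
SELECT COUNT(*) FROM products WHERE price > 323.08

Execution result:
2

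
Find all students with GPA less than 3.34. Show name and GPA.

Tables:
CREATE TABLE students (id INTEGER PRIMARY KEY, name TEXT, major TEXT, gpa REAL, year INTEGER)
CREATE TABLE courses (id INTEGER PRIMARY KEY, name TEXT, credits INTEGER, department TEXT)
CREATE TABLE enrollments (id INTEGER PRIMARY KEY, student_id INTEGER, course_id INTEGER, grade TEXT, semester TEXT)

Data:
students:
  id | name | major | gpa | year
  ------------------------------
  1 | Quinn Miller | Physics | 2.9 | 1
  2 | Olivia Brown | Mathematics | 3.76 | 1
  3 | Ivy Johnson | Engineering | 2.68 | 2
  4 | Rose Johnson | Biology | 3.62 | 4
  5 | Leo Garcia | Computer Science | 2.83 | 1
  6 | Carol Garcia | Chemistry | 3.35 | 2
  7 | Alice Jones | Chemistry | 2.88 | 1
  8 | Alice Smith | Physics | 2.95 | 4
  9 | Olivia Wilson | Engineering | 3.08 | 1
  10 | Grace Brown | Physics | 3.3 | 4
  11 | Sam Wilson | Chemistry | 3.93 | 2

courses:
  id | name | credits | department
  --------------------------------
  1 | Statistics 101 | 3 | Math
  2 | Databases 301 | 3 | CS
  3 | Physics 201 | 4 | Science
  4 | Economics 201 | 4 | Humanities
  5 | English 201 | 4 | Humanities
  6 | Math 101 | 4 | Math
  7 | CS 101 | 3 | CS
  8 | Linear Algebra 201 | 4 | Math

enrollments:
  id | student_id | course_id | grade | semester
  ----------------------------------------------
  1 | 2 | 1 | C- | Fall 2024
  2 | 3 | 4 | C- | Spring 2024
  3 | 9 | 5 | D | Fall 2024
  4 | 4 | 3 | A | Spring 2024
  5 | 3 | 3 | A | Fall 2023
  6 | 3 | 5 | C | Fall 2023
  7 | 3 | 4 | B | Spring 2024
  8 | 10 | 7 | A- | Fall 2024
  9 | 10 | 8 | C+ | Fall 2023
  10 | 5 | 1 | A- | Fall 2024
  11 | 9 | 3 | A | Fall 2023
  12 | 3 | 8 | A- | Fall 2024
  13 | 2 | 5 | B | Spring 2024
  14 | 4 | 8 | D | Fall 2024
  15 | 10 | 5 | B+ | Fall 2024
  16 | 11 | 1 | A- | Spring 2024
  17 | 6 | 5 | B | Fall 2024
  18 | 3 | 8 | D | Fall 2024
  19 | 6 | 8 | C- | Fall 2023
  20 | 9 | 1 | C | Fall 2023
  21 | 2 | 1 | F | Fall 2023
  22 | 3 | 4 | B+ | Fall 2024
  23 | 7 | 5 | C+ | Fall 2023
SELECT name, gpa FROM students WHERE gpa < 3.34

Execution result:
name | gpa
Quinn Miller | 2.90
Ivy Johnson | 2.68
Leo Garcia | 2.83
Alice Jones | 2.88
Alice Smith | 2.95
Olivia Wilson | 3.08
Grace Brown | 3.30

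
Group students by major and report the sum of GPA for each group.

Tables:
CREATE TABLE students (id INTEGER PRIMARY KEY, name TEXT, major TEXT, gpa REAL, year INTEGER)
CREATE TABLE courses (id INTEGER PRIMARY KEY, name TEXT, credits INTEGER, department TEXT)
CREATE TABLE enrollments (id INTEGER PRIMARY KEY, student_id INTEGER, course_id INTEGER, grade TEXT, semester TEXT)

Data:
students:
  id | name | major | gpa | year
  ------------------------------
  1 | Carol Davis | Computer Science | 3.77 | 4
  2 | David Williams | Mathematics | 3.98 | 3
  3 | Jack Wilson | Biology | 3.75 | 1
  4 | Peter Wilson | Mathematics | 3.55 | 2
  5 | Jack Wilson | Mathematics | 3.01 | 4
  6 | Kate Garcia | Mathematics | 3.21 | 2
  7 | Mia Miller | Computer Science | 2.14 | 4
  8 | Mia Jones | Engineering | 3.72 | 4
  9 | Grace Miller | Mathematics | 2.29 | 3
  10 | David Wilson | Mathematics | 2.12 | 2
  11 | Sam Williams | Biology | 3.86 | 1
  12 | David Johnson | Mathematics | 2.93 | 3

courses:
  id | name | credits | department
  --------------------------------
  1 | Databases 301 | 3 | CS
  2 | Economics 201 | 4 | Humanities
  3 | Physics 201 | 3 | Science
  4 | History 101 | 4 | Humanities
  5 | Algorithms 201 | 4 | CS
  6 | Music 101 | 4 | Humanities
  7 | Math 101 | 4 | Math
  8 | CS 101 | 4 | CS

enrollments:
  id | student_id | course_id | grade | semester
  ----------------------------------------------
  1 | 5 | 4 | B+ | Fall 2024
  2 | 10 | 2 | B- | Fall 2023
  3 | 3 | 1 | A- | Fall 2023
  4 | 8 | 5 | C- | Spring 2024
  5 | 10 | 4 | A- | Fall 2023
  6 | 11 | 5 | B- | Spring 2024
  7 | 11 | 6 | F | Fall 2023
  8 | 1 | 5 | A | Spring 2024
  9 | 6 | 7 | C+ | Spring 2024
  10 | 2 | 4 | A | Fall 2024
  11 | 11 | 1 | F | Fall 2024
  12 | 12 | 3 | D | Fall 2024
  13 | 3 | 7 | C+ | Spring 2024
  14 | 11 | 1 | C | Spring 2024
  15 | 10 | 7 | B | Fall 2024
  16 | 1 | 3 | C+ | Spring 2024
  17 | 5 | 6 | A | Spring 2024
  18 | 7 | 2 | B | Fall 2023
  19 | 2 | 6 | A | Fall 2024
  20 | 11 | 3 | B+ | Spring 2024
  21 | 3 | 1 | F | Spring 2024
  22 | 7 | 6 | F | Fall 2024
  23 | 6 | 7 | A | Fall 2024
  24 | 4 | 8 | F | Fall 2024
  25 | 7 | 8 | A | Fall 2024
SELECT major, SUM(gpa) AS sum_gpa FROM students GROUP BY major

Execution result:
major | sum_gpa
Biology | 7.61
Computer Science | 5.91
Engineering | 3.72
Mathematics | 21.09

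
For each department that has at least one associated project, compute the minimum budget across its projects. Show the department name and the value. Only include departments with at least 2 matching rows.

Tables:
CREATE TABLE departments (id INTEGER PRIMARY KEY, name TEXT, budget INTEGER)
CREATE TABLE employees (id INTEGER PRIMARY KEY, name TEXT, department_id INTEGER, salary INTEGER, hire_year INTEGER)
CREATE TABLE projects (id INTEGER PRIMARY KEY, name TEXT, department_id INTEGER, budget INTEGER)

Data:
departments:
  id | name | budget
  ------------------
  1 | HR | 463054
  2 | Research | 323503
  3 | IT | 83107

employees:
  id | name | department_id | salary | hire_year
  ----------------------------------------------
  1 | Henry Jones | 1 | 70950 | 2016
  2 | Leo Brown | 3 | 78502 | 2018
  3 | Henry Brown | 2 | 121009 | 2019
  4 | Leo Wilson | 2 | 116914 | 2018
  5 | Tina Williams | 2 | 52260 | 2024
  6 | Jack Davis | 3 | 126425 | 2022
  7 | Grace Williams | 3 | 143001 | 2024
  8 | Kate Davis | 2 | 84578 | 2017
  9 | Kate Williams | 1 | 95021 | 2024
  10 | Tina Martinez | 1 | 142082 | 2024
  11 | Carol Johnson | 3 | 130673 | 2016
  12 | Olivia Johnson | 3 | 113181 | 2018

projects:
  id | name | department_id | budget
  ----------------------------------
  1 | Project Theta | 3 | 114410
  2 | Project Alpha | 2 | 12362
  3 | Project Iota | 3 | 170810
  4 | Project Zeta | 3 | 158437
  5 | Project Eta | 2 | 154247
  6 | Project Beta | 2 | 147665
SELECT p.name, MIN(c.budget) AS min_budget FROM projects c JOIN departments p ON c.department_id = p.id GROUP BY p.id, p.name HAVING COUNT(*) >= 2

Execution result:
name | min_budget
Research | 12362
IT | 114410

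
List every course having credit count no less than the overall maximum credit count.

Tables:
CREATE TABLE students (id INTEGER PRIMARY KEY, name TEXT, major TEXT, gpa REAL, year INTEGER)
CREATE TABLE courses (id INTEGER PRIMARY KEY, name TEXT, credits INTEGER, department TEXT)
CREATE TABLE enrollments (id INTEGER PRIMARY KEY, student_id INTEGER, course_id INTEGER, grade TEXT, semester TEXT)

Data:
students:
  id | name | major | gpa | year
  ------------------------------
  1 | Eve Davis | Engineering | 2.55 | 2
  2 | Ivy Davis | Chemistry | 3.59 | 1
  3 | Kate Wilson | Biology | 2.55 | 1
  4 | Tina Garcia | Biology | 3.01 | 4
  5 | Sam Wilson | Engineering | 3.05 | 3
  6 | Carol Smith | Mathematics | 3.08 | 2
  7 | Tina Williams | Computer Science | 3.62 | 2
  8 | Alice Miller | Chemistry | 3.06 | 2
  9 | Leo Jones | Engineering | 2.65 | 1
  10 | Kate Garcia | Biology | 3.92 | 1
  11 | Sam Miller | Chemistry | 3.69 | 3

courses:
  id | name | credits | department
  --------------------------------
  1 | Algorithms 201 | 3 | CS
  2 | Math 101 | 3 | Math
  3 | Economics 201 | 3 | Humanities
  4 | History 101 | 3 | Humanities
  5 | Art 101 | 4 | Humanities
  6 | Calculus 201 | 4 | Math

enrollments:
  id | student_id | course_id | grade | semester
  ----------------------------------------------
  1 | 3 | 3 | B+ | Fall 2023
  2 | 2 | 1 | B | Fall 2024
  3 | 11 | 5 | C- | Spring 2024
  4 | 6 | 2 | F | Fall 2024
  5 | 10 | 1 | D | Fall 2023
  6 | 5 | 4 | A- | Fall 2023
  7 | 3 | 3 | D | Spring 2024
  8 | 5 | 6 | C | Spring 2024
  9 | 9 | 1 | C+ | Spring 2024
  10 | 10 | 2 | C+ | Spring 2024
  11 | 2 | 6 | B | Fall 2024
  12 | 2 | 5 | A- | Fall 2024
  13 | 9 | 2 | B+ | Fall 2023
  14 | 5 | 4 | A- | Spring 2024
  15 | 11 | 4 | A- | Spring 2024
SELECT name, credits FROM courses WHERE credits >= (SELECT MAX(credits) FROM courses)

Execution result:
name | credits
Art 101 | 4
Calculus 201 | 4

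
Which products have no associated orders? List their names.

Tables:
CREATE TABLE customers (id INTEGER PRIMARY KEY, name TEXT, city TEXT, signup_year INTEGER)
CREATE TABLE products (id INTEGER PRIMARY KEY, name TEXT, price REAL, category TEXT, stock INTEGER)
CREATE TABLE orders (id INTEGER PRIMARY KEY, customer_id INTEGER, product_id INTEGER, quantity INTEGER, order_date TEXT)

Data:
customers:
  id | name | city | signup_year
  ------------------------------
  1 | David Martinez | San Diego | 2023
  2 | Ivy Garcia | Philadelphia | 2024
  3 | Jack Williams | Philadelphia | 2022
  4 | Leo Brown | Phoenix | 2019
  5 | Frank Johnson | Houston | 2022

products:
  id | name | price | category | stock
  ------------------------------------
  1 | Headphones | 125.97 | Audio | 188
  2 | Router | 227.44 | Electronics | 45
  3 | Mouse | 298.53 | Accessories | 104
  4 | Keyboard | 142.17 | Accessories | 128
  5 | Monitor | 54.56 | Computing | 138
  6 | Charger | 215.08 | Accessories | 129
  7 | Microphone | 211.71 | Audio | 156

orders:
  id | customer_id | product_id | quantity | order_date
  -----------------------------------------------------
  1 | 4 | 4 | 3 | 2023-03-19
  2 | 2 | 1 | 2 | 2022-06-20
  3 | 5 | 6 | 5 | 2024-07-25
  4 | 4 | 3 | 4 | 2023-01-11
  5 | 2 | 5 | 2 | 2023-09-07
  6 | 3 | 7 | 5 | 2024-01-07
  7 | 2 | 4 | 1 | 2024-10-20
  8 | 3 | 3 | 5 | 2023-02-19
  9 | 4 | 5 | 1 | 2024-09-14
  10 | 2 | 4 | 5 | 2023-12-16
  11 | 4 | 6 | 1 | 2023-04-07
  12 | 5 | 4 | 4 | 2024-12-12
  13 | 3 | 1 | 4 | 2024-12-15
SELECT p.name FROM products p LEFT JOIN orders c ON c.product_id = p.id WHERE c.id IS NULL

Execution result:
Router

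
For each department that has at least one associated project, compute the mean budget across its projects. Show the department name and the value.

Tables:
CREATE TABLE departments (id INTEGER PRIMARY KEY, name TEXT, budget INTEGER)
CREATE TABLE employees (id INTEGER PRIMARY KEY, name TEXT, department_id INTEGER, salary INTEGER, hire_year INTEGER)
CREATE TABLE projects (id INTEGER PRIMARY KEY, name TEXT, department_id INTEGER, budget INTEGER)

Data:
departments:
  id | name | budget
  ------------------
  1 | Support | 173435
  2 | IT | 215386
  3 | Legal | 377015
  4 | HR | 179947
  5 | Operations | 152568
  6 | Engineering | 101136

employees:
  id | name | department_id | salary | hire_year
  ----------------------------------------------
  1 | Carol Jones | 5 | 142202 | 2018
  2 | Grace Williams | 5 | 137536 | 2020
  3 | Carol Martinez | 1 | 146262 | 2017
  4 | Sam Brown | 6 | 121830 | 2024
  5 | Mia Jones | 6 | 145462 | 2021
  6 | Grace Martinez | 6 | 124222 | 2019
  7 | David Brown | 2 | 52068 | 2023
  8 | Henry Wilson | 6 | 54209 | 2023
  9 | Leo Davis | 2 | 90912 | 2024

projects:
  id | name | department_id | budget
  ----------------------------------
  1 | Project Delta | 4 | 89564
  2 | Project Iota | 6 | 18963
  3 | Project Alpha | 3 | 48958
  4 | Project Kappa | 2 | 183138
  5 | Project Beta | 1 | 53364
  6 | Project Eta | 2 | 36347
SELECT p.name, AVG(c.budget) AS avg_budget FROM projects c JOIN departments p ON c.department_id = p.id GROUP BY p.id, p.name

Execution result:
name | avg_budget
Support | 53364.00
IT | 109742.50
Legal | 48958.00
HR | 89564.00
Engineering | 18963.00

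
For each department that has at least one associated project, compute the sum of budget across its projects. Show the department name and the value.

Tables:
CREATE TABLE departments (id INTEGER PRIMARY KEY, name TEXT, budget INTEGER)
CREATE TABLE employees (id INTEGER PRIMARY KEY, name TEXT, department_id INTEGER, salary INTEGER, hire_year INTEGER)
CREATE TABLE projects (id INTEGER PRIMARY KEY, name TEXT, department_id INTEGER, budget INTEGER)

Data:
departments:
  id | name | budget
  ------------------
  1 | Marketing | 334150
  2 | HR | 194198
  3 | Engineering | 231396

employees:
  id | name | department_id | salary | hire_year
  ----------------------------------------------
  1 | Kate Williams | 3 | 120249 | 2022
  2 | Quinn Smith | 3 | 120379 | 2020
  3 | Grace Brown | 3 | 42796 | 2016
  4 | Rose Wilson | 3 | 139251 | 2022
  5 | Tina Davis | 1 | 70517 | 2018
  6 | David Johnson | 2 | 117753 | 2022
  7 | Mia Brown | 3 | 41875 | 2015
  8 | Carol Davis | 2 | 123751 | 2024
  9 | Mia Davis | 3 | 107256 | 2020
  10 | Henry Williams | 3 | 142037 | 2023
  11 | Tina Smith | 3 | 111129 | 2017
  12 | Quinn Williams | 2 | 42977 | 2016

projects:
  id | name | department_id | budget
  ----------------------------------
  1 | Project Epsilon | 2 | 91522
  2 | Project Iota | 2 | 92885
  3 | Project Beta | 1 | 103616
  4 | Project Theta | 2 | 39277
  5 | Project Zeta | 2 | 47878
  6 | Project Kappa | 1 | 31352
SELECT p.name, SUM(c.budget) AS sum_budget FROM projects c JOIN departments p ON c.department_id = p.id GROUP BY p.id, p.name

Execution result:
name | sum_budget
Marketing | 134968
HR | 271562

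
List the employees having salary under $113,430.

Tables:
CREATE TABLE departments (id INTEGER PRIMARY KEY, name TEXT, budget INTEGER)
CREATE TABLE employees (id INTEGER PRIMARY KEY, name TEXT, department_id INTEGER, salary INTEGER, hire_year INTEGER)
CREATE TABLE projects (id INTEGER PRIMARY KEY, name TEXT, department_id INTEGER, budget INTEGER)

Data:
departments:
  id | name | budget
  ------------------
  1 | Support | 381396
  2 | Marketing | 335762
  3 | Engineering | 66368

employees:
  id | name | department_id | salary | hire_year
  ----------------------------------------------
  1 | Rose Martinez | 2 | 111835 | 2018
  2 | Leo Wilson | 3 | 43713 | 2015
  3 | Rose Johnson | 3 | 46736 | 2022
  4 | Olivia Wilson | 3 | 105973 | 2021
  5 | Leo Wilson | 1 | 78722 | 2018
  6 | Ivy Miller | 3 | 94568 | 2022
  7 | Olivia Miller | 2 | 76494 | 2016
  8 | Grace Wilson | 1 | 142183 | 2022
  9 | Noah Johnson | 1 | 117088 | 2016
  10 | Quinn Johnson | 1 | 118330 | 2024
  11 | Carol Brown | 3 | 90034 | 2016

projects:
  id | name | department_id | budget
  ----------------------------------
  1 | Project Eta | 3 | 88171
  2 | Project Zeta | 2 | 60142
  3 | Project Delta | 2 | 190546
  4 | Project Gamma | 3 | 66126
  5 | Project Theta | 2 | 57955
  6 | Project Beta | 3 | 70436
SELECT name, salary FROM employees WHERE salary < 113430

Execution result:
name | salary
Rose Martinez | 111835
Leo Wilson | 43713
Rose Johnson | 46736
Olivia Wilson | 105973
Leo Wilson | 78722
Ivy Miller | 94568
Olivia Miller | 76494
Carol Brown | 90034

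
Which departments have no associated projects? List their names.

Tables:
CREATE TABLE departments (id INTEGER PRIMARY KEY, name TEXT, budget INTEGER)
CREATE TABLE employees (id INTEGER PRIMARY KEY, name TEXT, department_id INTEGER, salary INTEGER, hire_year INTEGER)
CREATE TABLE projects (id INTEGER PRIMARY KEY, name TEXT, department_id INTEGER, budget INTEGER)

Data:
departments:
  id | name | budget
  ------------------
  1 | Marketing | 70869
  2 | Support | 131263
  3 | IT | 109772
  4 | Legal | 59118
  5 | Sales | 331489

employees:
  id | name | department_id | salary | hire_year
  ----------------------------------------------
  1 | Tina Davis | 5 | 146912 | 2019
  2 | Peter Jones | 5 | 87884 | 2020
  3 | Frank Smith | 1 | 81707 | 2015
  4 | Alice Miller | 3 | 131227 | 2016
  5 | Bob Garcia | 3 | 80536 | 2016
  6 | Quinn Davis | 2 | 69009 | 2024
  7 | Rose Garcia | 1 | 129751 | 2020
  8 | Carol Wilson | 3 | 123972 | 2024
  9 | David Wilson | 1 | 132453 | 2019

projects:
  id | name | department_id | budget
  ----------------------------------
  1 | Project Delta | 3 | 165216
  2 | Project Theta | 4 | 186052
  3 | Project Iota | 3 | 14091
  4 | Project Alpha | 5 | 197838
SELECT p.name FROM departments p LEFT JOIN projects c ON c.department_id = p.id WHERE c.id IS NULL

Execution result:
name
Marketing
Support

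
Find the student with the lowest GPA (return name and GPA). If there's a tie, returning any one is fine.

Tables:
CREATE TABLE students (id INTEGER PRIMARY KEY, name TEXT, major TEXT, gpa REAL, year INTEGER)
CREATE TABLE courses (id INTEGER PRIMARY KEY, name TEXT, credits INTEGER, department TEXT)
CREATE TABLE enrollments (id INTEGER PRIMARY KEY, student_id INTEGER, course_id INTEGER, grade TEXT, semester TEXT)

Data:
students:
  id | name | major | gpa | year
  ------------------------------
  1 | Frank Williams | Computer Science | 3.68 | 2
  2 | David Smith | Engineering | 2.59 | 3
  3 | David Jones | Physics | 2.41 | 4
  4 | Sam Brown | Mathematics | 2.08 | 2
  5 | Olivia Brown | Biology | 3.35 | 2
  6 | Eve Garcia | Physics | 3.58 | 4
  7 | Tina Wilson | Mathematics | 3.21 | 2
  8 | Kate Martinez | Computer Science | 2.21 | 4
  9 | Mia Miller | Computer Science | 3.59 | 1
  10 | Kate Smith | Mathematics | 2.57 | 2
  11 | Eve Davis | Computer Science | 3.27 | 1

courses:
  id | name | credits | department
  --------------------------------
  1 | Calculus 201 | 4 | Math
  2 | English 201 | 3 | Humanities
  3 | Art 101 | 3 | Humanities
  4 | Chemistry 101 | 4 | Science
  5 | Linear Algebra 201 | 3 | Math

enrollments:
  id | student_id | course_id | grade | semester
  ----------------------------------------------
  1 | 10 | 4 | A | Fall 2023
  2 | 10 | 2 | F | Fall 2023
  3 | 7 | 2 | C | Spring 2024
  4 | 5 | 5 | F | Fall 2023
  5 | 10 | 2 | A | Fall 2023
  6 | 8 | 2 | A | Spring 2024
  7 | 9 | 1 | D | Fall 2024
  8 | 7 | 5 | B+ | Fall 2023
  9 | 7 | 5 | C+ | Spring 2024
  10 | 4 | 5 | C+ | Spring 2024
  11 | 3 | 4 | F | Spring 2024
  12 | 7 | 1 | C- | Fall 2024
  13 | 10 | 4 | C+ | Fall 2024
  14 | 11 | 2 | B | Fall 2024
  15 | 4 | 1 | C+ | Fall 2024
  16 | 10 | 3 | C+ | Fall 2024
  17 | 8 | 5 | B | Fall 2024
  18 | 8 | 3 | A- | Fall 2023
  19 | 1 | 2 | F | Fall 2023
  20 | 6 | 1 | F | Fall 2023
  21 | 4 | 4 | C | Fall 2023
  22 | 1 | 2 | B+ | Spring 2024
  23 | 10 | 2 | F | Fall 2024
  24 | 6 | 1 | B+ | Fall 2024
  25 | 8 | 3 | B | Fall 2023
SELECT name, gpa FROM students ORDER BY gpa ASC LIMIT 1

Execution result:
name | gpa
Sam Brown | 2.08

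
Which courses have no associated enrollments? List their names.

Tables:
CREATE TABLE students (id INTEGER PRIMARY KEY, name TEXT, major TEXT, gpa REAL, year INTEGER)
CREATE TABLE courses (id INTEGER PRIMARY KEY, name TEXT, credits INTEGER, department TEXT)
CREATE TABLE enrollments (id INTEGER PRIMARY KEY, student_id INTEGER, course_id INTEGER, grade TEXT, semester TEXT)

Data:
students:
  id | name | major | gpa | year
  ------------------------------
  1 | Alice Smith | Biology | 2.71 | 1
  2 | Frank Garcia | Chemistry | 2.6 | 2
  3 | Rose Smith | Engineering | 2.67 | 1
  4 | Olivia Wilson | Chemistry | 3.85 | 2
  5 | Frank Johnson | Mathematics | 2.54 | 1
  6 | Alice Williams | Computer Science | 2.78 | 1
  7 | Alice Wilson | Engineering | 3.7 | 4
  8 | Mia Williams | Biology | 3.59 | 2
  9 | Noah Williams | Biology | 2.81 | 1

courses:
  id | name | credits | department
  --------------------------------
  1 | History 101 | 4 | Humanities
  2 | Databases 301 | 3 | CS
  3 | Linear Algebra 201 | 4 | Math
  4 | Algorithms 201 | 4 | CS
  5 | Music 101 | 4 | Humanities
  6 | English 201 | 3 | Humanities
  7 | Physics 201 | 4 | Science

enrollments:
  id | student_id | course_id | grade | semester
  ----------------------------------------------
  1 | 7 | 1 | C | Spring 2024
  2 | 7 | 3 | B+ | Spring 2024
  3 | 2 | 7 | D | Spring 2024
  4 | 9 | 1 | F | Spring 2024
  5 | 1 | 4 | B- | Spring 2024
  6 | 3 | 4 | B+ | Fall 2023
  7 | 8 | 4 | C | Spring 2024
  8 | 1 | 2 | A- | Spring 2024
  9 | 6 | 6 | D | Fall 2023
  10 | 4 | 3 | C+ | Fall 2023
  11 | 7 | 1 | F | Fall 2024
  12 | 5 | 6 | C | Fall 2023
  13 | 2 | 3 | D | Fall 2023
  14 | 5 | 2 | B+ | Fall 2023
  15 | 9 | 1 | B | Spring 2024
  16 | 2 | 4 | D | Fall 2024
SELECT p.name FROM courses p LEFT JOIN enrollments c ON c.course_id = p.id WHERE c.id IS NULL

Execution result:
Music 101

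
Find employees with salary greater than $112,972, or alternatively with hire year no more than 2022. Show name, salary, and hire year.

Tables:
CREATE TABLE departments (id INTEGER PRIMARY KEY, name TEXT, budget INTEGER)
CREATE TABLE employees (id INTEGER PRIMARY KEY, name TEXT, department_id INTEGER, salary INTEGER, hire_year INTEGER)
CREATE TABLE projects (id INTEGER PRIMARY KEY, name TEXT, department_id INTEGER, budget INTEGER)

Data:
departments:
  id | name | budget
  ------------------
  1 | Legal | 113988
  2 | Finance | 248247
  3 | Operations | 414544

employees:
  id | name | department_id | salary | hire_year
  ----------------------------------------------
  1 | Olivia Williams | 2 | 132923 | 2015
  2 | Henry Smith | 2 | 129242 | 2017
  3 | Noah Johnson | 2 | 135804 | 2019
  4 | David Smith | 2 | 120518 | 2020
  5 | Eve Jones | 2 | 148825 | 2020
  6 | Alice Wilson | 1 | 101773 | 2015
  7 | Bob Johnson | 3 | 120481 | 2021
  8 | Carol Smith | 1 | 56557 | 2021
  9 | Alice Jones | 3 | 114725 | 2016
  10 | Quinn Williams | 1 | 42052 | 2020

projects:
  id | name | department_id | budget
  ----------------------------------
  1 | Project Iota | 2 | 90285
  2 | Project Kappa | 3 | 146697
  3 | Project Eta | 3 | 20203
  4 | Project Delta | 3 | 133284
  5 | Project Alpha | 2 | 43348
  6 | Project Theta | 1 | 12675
SELECT name, salary, hire_year FROM employees WHERE salary > 112972 OR hire_year <= 2022

Execution result:
name | salary | hire_year
Olivia Williams | 132923 | 2015
Henry Smith | 129242 | 2017
Noah Johnson | 135804 | 2019
David Smith | 120518 | 2020
Eve Jones | 148825 | 2020
Alice Wilson | 101773 | 2015
Bob Johnson | 120481 | 2021
Carol Smith | 56557 | 2021
Alice Jones | 114725 | 2016
Quinn Williams | 42052 | 2020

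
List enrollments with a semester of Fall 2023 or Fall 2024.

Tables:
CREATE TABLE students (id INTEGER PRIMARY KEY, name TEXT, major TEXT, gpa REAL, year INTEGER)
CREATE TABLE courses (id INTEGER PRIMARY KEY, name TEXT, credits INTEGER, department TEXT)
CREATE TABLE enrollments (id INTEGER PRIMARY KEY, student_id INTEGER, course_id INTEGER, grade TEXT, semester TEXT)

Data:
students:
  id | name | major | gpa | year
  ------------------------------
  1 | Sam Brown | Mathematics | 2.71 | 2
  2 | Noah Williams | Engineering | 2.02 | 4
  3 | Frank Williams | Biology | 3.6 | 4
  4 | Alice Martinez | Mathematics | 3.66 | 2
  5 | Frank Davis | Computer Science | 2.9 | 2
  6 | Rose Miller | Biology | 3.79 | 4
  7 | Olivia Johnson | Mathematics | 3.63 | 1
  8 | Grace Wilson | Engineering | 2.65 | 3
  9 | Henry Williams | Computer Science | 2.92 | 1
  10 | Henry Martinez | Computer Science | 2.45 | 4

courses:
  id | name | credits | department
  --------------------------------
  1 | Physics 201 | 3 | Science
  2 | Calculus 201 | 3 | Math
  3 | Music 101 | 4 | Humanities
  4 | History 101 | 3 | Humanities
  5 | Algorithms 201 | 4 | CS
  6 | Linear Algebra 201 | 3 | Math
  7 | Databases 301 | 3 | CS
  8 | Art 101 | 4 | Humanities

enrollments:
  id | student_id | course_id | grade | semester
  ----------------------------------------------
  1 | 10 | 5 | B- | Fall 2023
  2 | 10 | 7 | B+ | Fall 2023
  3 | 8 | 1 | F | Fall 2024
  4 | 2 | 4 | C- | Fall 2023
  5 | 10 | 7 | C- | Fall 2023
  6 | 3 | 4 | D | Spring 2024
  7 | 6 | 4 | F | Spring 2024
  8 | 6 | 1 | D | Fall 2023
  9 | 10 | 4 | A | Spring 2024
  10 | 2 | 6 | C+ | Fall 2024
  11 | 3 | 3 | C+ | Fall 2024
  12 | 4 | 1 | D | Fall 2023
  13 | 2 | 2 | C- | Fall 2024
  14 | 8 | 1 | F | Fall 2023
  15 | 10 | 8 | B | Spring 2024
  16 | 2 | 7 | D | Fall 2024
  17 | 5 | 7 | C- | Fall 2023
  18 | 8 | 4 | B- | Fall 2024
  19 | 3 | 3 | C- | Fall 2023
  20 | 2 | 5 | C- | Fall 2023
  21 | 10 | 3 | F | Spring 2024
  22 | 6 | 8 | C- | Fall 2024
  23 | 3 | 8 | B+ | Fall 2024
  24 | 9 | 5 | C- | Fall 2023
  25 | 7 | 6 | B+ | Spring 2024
SELECT id, semester FROM enrollments WHERE semester IN ('Fall 2023', 'Fall 2024')

Execution result:
id | semester
1 | Fall 2023
2 | Fall 2023
3 | Fall 2024
4 | Fall 2023
5 | Fall 2023
8 | Fall 2023
10 | Fall 2024
11 | Fall 2024
12 | Fall 2023
13 | Fall 2024
14 | Fall 2023
16 | Fall 2024
17 | Fall 2023
18 | Fall 2024
19 | Fall 2023
20 | Fall 2023
22 | Fall 2024
23 | Fall 2024
24 | Fall 2023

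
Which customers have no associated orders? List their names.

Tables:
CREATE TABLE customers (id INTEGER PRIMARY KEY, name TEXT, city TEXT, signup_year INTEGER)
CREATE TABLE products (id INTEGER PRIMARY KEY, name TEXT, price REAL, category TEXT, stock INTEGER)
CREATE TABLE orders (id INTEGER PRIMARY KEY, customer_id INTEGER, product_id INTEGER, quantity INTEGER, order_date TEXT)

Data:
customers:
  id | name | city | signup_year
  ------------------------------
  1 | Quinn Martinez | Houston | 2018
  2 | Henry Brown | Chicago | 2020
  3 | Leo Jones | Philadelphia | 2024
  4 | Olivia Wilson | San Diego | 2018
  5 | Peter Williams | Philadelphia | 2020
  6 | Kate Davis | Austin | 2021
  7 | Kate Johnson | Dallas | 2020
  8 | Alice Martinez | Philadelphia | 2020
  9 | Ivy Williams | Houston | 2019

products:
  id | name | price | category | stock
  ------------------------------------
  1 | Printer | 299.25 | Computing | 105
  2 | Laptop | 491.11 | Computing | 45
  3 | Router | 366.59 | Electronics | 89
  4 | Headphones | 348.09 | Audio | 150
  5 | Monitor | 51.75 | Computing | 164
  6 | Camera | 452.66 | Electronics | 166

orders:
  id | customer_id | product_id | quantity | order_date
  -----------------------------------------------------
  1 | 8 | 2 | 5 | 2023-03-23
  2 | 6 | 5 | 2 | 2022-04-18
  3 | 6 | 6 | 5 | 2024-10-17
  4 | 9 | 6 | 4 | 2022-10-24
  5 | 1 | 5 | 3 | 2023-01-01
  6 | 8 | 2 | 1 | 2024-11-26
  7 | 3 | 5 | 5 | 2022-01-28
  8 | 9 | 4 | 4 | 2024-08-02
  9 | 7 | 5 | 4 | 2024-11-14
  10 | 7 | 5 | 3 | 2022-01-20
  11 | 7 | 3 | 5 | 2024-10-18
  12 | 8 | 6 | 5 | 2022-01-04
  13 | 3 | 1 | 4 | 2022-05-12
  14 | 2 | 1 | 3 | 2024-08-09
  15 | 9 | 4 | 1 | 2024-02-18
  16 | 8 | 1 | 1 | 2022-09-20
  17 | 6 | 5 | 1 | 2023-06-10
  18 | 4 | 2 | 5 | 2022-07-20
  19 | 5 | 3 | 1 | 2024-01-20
SELECT p.name FROM customers p LEFT JOIN orders c ON c.customer_id = p.id WHERE c.id IS NULL

Execution result:
(no rows)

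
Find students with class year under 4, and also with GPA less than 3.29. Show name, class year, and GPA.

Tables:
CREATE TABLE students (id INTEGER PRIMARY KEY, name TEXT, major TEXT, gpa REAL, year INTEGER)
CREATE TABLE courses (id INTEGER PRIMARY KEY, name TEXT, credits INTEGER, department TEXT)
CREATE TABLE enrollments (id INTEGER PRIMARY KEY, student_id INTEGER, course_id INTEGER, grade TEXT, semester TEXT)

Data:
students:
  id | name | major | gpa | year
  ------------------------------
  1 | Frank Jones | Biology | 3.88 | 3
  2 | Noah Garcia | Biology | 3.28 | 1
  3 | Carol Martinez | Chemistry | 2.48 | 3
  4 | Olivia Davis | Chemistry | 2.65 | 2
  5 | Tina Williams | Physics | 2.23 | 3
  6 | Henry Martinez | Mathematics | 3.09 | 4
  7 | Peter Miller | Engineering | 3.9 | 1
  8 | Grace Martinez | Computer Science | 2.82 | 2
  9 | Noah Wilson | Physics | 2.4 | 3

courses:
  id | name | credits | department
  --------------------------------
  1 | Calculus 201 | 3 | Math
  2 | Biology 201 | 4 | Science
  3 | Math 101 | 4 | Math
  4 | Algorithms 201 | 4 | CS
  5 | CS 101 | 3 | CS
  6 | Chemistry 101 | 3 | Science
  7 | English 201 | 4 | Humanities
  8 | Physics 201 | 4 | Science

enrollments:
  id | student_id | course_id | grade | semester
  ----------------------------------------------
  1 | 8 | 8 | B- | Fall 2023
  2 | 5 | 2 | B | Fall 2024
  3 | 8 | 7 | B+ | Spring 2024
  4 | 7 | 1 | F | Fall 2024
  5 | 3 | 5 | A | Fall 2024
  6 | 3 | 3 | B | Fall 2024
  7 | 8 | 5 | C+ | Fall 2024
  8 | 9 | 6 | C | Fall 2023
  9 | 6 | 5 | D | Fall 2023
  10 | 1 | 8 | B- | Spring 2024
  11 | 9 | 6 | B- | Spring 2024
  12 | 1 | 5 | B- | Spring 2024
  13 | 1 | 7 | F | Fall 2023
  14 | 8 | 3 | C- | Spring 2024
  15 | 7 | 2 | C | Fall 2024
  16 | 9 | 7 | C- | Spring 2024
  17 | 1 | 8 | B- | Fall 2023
SELECT name, year, gpa FROM students WHERE year < 4 AND gpa < 3.29

Execution result:
name | year | gpa
Noah Garcia | 1 | 3.28
Carol Martinez | 3 | 2.48
Olivia Davis | 2 | 2.65
Tina Williams | 3 | 2.23
Grace Martinez | 2 | 2.82
Noah Wilson | 3 | 2.40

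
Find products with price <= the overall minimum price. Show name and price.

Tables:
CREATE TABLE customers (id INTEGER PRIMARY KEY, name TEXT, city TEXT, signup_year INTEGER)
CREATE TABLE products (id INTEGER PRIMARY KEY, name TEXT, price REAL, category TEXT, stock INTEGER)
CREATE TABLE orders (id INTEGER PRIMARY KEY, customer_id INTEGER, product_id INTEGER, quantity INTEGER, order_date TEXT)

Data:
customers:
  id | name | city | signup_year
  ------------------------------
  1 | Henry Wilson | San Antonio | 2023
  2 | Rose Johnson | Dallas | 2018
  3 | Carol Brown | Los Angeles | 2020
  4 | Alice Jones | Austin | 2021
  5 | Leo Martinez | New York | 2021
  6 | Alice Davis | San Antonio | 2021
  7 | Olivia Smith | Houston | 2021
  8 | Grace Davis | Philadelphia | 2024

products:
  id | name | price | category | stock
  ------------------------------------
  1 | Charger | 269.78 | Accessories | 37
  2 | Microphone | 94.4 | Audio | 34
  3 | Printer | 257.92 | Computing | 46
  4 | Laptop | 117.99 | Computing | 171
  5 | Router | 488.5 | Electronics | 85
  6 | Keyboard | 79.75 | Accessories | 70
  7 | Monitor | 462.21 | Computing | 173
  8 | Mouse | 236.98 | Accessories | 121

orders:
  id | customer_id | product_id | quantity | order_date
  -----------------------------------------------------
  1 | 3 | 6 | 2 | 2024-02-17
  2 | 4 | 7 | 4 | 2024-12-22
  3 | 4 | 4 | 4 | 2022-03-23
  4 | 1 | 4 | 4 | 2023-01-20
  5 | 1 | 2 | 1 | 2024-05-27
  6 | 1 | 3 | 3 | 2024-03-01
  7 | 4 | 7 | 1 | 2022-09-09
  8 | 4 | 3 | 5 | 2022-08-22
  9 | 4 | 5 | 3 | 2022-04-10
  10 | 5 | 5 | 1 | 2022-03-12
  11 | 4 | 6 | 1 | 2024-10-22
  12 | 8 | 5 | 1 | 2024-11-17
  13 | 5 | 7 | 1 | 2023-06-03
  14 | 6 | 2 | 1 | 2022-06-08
SELECT name, price FROM products WHERE price <= (SELECT MIN(price) FROM products)

Execution result:
name | price
Keyboard | 79.75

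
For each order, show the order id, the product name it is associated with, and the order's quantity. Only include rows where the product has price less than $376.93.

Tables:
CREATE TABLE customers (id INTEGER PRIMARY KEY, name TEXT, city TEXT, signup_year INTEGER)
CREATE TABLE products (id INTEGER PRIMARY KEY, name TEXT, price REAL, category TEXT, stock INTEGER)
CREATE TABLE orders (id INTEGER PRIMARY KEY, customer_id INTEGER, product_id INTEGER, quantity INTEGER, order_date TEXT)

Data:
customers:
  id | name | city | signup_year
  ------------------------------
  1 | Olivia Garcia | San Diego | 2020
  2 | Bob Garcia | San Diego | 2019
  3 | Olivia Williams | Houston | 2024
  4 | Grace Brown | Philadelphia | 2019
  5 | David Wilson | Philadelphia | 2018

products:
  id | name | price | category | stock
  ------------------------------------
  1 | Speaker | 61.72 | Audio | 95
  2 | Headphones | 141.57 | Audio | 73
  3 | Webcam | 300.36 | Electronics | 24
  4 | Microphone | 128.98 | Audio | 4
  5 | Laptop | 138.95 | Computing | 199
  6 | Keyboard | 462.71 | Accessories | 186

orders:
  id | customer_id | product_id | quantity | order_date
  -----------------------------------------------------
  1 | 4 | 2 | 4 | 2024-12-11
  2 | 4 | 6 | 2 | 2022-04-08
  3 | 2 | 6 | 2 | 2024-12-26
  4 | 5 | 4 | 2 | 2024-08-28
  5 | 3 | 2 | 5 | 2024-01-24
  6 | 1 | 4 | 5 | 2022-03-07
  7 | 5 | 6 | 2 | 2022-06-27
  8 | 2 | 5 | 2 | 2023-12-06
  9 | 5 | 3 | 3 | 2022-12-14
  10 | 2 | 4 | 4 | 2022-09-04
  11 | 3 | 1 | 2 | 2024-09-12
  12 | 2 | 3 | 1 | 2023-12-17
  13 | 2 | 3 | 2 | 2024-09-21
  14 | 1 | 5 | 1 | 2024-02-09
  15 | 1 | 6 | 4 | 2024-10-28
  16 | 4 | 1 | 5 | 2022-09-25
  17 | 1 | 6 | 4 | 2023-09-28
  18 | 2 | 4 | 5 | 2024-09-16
SELECT c.id, p.name AS product, c.quantity FROM orders c JOIN products p ON c.product_id = p.id WHERE p.price < 376.93

Execution result:
id | product | quantity
1 | Headphones | 4
4 | Microphone | 2
5 | Headphones | 5
6 | Microphone | 5
8 | Laptop | 2
9 | Webcam | 3
10 | Microphone | 4
11 | Speaker | 2
12 | Webcam | 1
13 | Webcam | 2
14 | Laptop | 1
16 | Speaker | 5
18 | Microphone | 5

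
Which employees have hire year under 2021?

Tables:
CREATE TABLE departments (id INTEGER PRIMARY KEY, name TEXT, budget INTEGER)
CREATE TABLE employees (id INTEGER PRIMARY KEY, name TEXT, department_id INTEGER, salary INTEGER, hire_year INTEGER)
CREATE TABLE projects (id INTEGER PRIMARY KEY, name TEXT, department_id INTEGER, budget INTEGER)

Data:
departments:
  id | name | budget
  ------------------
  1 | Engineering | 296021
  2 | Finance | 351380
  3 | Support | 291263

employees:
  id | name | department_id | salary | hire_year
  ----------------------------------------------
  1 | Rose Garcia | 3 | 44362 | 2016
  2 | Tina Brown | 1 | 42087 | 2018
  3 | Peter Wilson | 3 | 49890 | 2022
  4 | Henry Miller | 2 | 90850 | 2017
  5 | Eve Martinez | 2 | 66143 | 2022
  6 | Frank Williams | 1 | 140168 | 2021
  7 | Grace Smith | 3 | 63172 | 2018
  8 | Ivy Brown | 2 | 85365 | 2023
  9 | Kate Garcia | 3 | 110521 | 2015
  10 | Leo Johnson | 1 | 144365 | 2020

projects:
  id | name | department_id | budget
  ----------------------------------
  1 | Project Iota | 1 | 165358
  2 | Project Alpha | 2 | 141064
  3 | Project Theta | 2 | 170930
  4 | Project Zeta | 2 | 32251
SELECT name, hire_year FROM employees WHERE hire_year < 2021

Execution result:
name | hire_year
Rose Garcia | 2016
Tina Brown | 2018
Henry Miller | 2017
Grace Smith | 2018
Kate Garcia | 2015
Leo Johnson | 2020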